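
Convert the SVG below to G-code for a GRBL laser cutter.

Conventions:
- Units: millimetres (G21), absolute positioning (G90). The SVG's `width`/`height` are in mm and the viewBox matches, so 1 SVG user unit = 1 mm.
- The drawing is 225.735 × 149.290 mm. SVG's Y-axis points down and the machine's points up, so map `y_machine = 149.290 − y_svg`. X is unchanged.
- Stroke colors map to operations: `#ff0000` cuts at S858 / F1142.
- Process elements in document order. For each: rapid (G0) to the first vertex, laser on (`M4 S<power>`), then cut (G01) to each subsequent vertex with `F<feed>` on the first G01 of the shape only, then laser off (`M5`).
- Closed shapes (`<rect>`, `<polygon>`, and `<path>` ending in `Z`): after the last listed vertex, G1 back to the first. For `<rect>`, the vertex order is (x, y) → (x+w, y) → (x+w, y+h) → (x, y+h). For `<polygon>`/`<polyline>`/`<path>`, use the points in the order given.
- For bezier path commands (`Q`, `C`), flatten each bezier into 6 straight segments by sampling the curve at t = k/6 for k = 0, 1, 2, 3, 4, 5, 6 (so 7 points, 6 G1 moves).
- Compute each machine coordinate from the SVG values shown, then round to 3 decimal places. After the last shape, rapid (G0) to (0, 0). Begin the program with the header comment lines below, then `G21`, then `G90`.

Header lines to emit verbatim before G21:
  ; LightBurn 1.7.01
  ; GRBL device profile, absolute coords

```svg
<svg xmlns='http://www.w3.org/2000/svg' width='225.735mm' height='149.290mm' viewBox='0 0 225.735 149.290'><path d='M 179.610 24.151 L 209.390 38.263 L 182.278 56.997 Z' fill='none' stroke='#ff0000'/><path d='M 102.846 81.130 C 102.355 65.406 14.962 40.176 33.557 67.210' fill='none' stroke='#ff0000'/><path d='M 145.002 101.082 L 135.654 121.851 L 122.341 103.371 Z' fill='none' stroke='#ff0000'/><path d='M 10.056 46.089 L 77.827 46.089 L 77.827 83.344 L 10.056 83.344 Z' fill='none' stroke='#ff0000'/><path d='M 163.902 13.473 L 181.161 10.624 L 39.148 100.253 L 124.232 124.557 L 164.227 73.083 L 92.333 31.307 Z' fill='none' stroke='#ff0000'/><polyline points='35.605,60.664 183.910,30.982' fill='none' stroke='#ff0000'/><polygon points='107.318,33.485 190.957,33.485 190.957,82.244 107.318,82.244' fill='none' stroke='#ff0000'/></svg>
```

viewBox `0 0 225.735 149.290` with mm width/height → 1 unit = 1 mm. Flip: y_m = 149.290 − y_svg.

**Shape 1** — `<path>` regular polygon, stroke `#ff0000` → cut (S858, F1142). Machine vertices: (179.610,125.139) → (209.390,111.027) → (182.278,92.293) → (179.610,125.139). Closed: final G1 returns to the first vertex.

**Shape 2** — `<path>` cubic bezier, stroke `#ff0000` → cut (S858, F1142). Control points (SVG): P0=(102.846,81.130), P1=(102.355,65.406), P2=(14.962,40.176), P3=(33.557,67.210); sampled at t=k/6. Machine vertices: (102.846,68.160) → (96.252,76.528) → (80.532,84.765) → (61.044,91.154) → (43.147,93.980) → (32.199,91.528) → (33.557,82.080). Open path.

**Shape 3** — `<path>` regular polygon, stroke `#ff0000` → cut (S858, F1142). Machine vertices: (145.002,48.208) → (135.654,27.439) → (122.341,45.919) → (145.002,48.208). Closed: final G1 returns to the first vertex.

**Shape 4** — `<path>` rectangle, stroke `#ff0000` → cut (S858, F1142). Machine vertices: (10.056,103.201) → (77.827,103.201) → (77.827,65.946) → (10.056,65.946) → (10.056,103.201). Closed: final G1 returns to the first vertex.

**Shape 5** — `<path>` closed polygon, stroke `#ff0000` → cut (S858, F1142). Machine vertices: (163.902,135.817) → (181.161,138.666) → (39.148,49.037) → (124.232,24.733) → (164.227,76.207) → (92.333,117.983) → (163.902,135.817). Closed: final G1 returns to the first vertex.

**Shape 6** — `<polyline>` line segment, stroke `#ff0000` → cut (S858, F1142). Machine vertices: (35.605,88.626) → (183.910,118.308). Open path.

**Shape 7** — `<polygon>` rectangle, stroke `#ff0000` → cut (S858, F1142). Machine vertices: (107.318,115.805) → (190.957,115.805) → (190.957,67.046) → (107.318,67.046) → (107.318,115.805). Closed: final G1 returns to the first vertex.

; LightBurn 1.7.01
; GRBL device profile, absolute coords
G21
G90
G0 X179.610 Y125.139
M4 S858
G01 X209.390 Y111.027 F1142
G01 X182.278 Y92.293
G01 X179.610 Y125.139
M5
G0 X102.846 Y68.160
M4 S858
G01 X96.252 Y76.528 F1142
G01 X80.532 Y84.765
G01 X61.044 Y91.154
G01 X43.147 Y93.980
G01 X32.199 Y91.528
G01 X33.557 Y82.080
M5
G0 X145.002 Y48.208
M4 S858
G01 X135.654 Y27.439 F1142
G01 X122.341 Y45.919
G01 X145.002 Y48.208
M5
G0 X10.056 Y103.201
M4 S858
G01 X77.827 Y103.201 F1142
G01 X77.827 Y65.946
G01 X10.056 Y65.946
G01 X10.056 Y103.201
M5
G0 X163.902 Y135.817
M4 S858
G01 X181.161 Y138.666 F1142
G01 X39.148 Y49.037
G01 X124.232 Y24.733
G01 X164.227 Y76.207
G01 X92.333 Y117.983
G01 X163.902 Y135.817
M5
G0 X35.605 Y88.626
M4 S858
G01 X183.910 Y118.308 F1142
M5
G0 X107.318 Y115.805
M4 S858
G01 X190.957 Y115.805 F1142
G01 X190.957 Y67.046
G01 X107.318 Y67.046
G01 X107.318 Y115.805
M5
G0 X0.000 Y0.000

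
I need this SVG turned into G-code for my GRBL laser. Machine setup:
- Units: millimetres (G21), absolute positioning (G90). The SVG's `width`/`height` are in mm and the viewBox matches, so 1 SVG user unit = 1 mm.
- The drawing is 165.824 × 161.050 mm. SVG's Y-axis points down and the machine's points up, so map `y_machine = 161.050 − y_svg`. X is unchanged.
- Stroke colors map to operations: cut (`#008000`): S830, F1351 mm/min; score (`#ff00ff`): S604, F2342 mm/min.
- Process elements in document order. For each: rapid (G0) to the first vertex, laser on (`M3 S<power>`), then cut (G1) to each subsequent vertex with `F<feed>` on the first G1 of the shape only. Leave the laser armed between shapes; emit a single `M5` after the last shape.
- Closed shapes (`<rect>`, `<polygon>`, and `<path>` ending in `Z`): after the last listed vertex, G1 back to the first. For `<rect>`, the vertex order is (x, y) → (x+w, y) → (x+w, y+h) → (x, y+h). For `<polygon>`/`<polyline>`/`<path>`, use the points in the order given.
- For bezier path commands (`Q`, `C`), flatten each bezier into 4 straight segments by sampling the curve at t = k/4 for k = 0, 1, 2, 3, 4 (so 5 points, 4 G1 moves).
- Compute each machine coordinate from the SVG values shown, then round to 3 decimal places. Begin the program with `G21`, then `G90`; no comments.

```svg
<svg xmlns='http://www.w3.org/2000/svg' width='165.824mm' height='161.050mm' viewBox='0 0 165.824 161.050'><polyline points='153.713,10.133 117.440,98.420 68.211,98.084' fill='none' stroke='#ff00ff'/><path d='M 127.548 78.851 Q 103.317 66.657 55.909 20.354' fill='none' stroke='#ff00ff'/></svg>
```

1 u = 1 mm; y_m = 161.050 − y.

[1] `<polyline>` open polyline, #ff00ff→score S604 F2342: (153.713,150.917) → (117.440,62.630) → (68.211,62.966)

[2] `<path>` quadratic bezier, #ff00ff→score S604 F2342: (127.548,82.199) → (113.984,90.428) → (97.523,102.920) → (78.164,119.676) → (55.909,140.696)

G21
G90
G0 X153.713 Y150.917
M3 S604
G1 X117.440 Y62.630 F2342
G1 X68.211 Y62.966
G0 X127.548 Y82.199
M3 S604
G1 X113.984 Y90.428 F2342
G1 X97.523 Y102.920
G1 X78.164 Y119.676
G1 X55.909 Y140.696
M5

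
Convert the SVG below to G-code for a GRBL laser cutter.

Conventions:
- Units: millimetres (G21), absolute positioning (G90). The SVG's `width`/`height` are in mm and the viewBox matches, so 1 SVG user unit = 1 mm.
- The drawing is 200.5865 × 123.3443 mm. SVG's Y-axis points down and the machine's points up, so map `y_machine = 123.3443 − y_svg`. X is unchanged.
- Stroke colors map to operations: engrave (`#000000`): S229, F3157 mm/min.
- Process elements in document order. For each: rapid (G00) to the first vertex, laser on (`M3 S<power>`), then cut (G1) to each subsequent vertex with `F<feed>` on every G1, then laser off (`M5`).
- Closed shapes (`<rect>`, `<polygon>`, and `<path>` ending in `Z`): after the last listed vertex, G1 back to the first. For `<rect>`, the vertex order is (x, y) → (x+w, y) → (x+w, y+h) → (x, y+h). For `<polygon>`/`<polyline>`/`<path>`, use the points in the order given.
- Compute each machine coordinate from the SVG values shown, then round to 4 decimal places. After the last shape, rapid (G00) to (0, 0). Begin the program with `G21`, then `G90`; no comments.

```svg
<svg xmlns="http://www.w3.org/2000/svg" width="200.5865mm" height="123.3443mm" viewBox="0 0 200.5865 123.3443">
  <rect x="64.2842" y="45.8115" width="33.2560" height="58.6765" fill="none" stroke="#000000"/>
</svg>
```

Since the viewBox matches the mm dimensions, user units are millimetres directly. The only transform is the Y-flip y_m = 123.3443 − y_svg.

Shape 1 is a rectangle drawn with `<rect>`. Its stroke #000000 means engrave at S229, F3157. After flipping Y the toolpath is (64.2842,77.5328) → (97.5402,77.5328) → (97.5402,18.8563) → (64.2842,18.8563) → (64.2842,77.5328), returning to the start.

G21
G90
G00 X64.2842 Y77.5328
M3 S229
G1 X97.5402 Y77.5328 F3157
G1 X97.5402 Y18.8563 F3157
G1 X64.2842 Y18.8563 F3157
G1 X64.2842 Y77.5328 F3157
M5
G00 X0.0000 Y0.0000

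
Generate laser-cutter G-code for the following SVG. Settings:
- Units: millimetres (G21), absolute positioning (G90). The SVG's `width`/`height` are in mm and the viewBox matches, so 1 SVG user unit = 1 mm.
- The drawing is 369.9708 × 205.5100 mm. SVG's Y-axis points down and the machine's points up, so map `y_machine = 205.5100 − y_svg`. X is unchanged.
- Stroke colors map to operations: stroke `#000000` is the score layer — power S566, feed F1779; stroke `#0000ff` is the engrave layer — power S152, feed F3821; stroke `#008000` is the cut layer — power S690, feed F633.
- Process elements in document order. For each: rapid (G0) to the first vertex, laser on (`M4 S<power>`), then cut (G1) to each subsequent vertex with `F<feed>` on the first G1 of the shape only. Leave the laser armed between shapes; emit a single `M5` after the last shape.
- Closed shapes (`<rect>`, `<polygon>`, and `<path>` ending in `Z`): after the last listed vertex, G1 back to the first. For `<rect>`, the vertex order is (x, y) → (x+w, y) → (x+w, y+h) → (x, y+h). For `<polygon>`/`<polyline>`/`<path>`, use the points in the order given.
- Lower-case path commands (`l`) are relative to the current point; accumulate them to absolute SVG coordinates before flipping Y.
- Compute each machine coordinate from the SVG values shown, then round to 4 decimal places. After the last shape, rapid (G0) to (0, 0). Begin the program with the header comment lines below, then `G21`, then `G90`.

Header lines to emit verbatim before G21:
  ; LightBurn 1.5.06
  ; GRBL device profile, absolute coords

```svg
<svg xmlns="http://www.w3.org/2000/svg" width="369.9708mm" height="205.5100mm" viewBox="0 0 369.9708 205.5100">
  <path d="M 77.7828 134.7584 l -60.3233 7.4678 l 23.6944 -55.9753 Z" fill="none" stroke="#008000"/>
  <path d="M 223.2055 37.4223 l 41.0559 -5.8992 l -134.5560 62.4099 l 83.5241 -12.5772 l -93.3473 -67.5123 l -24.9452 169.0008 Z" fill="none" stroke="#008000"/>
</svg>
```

; LightBurn 1.5.06
; GRBL device profile, absolute coords
G21
G90
G0 X77.7828 Y70.7516
M4 S690
G1 X17.4595 Y63.2838 F633
G1 X41.1539 Y119.2591
G1 X77.7828 Y70.7516
G0 X223.2055 Y168.0877
M4 S690
G1 X264.2614 Y173.9869 F633
G1 X129.7054 Y111.5770
G1 X213.2295 Y124.1542
G1 X119.8822 Y191.6665
G1 X94.9370 Y22.6657
G1 X223.2055 Y168.0877
M5
G0 X0.0000 Y0.0000

viewBox `0 0 369.9708 205.5100` with mm width/height → 1 unit = 1 mm. Flip: y_m = 205.5100 − y_svg.

**Shape 1** — `<path>` regular polygon, stroke `#008000` → cut (S690, F633). Machine vertices: (77.7828,70.7516) → (17.4595,63.2838) → (41.1539,119.2591) → (77.7828,70.7516). Closed: final G1 returns to the first vertex.

**Shape 2** — `<path>` closed polygon, stroke `#008000` → cut (S690, F633). Machine vertices: (223.2055,168.0877) → (264.2614,173.9869) → (129.7054,111.5770) → (213.2295,124.1542) → (119.8822,191.6665) → (94.9370,22.6657) → (223.2055,168.0877). Closed: final G1 returns to the first vertex.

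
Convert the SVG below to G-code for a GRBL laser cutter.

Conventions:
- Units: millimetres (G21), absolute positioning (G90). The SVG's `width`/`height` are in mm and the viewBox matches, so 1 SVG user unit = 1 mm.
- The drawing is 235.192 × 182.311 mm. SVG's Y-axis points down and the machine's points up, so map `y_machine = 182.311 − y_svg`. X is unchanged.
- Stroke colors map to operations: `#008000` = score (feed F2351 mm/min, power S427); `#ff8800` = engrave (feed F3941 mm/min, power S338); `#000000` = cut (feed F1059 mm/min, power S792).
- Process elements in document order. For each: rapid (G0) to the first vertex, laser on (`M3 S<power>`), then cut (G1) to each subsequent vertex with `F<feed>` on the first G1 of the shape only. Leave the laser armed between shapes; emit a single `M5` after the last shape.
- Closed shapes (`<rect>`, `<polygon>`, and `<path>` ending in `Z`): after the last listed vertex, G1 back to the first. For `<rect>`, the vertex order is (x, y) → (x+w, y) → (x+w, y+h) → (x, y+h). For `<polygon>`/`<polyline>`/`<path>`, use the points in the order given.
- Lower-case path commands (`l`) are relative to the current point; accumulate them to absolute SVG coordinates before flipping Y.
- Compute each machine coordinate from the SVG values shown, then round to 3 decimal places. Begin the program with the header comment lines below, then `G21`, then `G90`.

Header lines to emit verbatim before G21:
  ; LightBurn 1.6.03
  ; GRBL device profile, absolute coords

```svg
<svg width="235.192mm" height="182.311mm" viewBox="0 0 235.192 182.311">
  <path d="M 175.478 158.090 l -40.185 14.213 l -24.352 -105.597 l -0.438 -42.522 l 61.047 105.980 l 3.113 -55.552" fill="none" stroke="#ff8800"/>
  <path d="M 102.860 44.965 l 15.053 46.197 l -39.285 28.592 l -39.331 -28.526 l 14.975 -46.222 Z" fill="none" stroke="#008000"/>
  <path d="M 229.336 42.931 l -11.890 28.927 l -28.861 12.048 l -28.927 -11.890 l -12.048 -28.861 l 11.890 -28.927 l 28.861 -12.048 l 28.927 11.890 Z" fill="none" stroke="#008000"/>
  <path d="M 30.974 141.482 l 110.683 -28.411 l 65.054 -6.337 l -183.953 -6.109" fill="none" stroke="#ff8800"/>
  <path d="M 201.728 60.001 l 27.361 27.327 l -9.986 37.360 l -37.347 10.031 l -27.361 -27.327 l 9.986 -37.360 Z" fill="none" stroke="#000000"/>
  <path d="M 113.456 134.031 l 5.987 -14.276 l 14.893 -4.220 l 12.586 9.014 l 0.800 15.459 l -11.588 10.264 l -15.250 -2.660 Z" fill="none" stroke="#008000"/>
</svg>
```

Since the viewBox matches the mm dimensions, user units are millimetres directly. The only transform is the Y-flip y_m = 182.311 − y_svg.

Shape 1 is a open polyline drawn with `<path>`. Its stroke #ff8800 means engrave at S338, F3941. After flipping Y the toolpath is (175.478,24.221) → (135.293,10.008) → (110.941,115.605) → (110.503,158.127) → (171.550,52.147) → (174.663,107.699).

Shape 2 is a regular polygon drawn with `<path>`. Its stroke #008000 means score at S427, F2351. After flipping Y the toolpath is (102.860,137.346) → (117.913,91.149) → (78.628,62.557) → (39.297,91.083) → (54.272,137.305) → (102.860,137.346), returning to the start.

Shape 3 is a regular polygon drawn with `<path>`. Its stroke #008000 means score at S427, F2351. After flipping Y the toolpath is (229.336,139.380) → (217.446,110.453) → (188.585,98.405) → (159.658,110.295) → (147.610,139.156) → (159.500,168.083) → (188.361,180.131) → (217.288,168.241) → (229.336,139.380), returning to the start.

Shape 4 is a open polyline drawn with `<path>`. Its stroke #ff8800 means engrave at S338, F3941. After flipping Y the toolpath is (30.974,40.829) → (141.657,69.240) → (206.711,75.577) → (22.758,81.686).

Shape 5 is a regular polygon drawn with `<path>`. Its stroke #000000 means cut at S792, F1059. After flipping Y the toolpath is (201.728,122.310) → (229.089,94.983) → (219.103,57.623) → (181.756,47.592) → (154.395,74.919) → (164.381,112.279) → (201.728,122.310), returning to the start.

Shape 6 is a regular polygon drawn with `<path>`. Its stroke #008000 means score at S427, F2351. After flipping Y the toolpath is (113.456,48.280) → (119.443,62.556) → (134.336,66.776) → (146.922,57.762) → (147.722,42.303) → (136.134,32.039) → (120.884,34.699) → (113.456,48.280), returning to the start.

; LightBurn 1.6.03
; GRBL device profile, absolute coords
G21
G90
G0 X175.478 Y24.221
M3 S338
G1 X135.293 Y10.008 F3941
G1 X110.941 Y115.605
G1 X110.503 Y158.127
G1 X171.550 Y52.147
G1 X174.663 Y107.699
G0 X102.860 Y137.346
M3 S427
G1 X117.913 Y91.149 F2351
G1 X78.628 Y62.557
G1 X39.297 Y91.083
G1 X54.272 Y137.305
G1 X102.860 Y137.346
G0 X229.336 Y139.380
M3 S427
G1 X217.446 Y110.453 F2351
G1 X188.585 Y98.405
G1 X159.658 Y110.295
G1 X147.610 Y139.156
G1 X159.500 Y168.083
G1 X188.361 Y180.131
G1 X217.288 Y168.241
G1 X229.336 Y139.380
G0 X30.974 Y40.829
M3 S338
G1 X141.657 Y69.240 F3941
G1 X206.711 Y75.577
G1 X22.758 Y81.686
G0 X201.728 Y122.310
M3 S792
G1 X229.089 Y94.983 F1059
G1 X219.103 Y57.623
G1 X181.756 Y47.592
G1 X154.395 Y74.919
G1 X164.381 Y112.279
G1 X201.728 Y122.310
G0 X113.456 Y48.280
M3 S427
G1 X119.443 Y62.556 F2351
G1 X134.336 Y66.776
G1 X146.922 Y57.762
G1 X147.722 Y42.303
G1 X136.134 Y32.039
G1 X120.884 Y34.699
G1 X113.456 Y48.280
M5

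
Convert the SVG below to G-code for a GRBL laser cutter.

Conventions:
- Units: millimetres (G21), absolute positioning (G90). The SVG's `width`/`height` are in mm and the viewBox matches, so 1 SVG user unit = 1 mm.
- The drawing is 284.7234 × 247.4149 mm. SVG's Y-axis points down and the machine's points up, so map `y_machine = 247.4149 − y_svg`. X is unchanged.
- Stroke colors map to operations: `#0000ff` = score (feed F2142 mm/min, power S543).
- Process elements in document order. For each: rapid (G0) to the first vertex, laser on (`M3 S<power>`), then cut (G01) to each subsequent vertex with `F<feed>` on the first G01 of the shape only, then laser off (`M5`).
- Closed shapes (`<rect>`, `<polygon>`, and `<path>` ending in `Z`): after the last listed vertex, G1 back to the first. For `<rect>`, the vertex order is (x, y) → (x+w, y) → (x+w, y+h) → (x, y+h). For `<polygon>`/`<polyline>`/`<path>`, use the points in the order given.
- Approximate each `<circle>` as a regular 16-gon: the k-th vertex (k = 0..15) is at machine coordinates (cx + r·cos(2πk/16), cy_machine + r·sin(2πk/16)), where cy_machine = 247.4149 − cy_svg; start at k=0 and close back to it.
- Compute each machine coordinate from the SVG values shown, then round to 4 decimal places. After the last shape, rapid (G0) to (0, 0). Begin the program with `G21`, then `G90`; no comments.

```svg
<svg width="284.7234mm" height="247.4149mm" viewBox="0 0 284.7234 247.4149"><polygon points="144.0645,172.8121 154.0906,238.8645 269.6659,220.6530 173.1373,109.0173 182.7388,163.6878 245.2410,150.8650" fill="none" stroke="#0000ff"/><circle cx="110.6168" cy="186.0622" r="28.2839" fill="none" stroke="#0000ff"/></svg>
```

G21
G90
G0 X144.0645 Y74.6028
M3 S543
G01 X154.0906 Y8.5504 F2142
G01 X269.6659 Y26.7619
G01 X173.1373 Y138.3976
G01 X182.7388 Y83.7271
G01 X245.2410 Y96.5499
G01 X144.0645 Y74.6028
M5
G0 X138.9007 Y61.3527
M3 S543
G01 X136.7477 Y72.1765 F2142
G01 X130.6165 Y81.3524
G01 X121.4406 Y87.4836
G01 X110.6168 Y89.6366
G01 X99.7930 Y87.4836
G01 X90.6171 Y81.3524
G01 X84.4859 Y72.1765
G01 X82.3329 Y61.3527
G01 X84.4859 Y50.5289
G01 X90.6171 Y41.3530
G01 X99.7930 Y35.2218
G01 X110.6168 Y33.0688
G01 X121.4406 Y35.2218
G01 X130.6165 Y41.3530
G01 X136.7477 Y50.5289
G01 X138.9007 Y61.3527
M5
G0 X0.0000 Y0.0000

viewBox `0 0 284.7234 247.4149` with mm width/height → 1 unit = 1 mm. Flip: y_m = 247.4149 − y_svg.

**Shape 1** — `<polygon>` closed polygon, stroke `#0000ff` → score (S543, F2142). Machine vertices: (144.0645,74.6028) → (154.0906,8.5504) → (269.6659,26.7619) → (173.1373,138.3976) → (182.7388,83.7271) → (245.2410,96.5499) → (144.0645,74.6028). Closed: final G1 returns to the first vertex.

**Shape 2** — `<circle>` circle, stroke `#0000ff` → score (S543, F2142). Machine vertices: (138.9007,61.3527) → (136.7477,72.1765) → (130.6165,81.3524) → (121.4406,87.4836) → (110.6168,89.6366) → (99.7930,87.4836) → (90.6171,81.3524) → (84.4859,72.1765) → (82.3329,61.3527) → (84.4859,50.5289) → (90.6171,41.3530) → (99.7930,35.2218) → (110.6168,33.0688) → (121.4406,35.2218) → (130.6165,41.3530) → (136.7477,50.5289) → (138.9007,61.3527). Closed: final G1 returns to the first vertex.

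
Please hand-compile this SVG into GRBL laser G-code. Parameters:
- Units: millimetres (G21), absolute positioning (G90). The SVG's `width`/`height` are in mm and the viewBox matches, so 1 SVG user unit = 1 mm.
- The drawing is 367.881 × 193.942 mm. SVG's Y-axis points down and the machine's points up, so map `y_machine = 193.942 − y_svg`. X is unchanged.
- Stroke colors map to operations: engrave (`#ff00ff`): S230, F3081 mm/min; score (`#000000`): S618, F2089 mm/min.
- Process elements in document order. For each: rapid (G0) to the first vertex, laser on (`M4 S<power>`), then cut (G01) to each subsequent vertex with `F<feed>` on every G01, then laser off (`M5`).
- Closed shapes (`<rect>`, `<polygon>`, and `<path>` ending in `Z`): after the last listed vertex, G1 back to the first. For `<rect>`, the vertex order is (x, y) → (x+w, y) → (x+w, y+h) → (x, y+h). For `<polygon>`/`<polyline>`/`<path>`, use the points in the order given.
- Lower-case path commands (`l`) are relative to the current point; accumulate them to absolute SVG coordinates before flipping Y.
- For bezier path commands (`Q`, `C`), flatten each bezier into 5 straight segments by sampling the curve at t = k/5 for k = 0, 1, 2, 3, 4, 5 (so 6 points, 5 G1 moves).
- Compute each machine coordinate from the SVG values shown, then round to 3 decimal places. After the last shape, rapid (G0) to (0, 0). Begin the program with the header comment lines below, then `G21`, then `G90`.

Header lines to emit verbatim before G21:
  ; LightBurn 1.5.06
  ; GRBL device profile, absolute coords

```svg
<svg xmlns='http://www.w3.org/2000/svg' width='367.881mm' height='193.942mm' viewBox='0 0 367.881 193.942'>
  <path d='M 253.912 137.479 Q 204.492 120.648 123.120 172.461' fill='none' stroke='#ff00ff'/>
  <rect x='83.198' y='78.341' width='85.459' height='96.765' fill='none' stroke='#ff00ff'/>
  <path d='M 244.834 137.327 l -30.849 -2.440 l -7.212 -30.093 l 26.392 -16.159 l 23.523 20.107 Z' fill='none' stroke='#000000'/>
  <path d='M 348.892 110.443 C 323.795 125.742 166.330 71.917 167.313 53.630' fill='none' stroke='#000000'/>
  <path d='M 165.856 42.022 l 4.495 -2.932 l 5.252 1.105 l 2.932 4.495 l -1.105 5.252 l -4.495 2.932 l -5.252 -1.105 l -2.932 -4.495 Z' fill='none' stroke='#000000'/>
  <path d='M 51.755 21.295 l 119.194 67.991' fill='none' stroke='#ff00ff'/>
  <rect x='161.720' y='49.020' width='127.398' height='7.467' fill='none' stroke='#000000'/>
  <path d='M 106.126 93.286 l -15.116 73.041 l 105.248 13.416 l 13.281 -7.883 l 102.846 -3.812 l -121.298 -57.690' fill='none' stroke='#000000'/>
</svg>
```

; LightBurn 1.5.06
; GRBL device profile, absolute coords
G21
G90
G0 X253.912 Y56.463
M4 S230
G01 X232.866 Y60.450 F3081
G01 X209.264 Y58.945 F3081
G01 X183.105 Y51.948 F3081
G01 X154.391 Y39.460 F3081
G01 X123.120 Y21.481 F3081
M5
G0 X83.198 Y115.601
M4 S230
G01 X168.657 Y115.601 F3081
G01 X168.657 Y18.836 F3081
G01 X83.198 Y18.836 F3081
G01 X83.198 Y115.601 F3081
M5
G0 X244.834 Y56.615
M4 S618
G01 X213.985 Y59.055 F2089
G01 X206.773 Y89.148 F2089
G01 X233.165 Y105.307 F2089
G01 X256.688 Y85.200 F2089
G01 X244.834 Y56.615 F2089
M5
G0 X348.892 Y83.499
M4 S618
G01 X320.276 Y81.777 F2089
G01 X273.851 Y91.621 F2089
G01 X223.576 Y108.008 F2089
G01 X183.410 Y125.913 F2089
G01 X167.313 Y140.312 F2089
M5
G0 X165.856 Y151.920
M4 S618
G01 X170.351 Y154.852 F2089
G01 X175.603 Y153.747 F2089
G01 X178.535 Y149.252 F2089
G01 X177.430 Y144.000 F2089
G01 X172.935 Y141.068 F2089
G01 X167.683 Y142.173 F2089
G01 X164.751 Y146.668 F2089
G01 X165.856 Y151.920 F2089
M5
G0 X51.755 Y172.647
M4 S230
G01 X170.949 Y104.656 F3081
M5
G0 X161.720 Y144.922
M4 S618
G01 X289.118 Y144.922 F2089
G01 X289.118 Y137.455 F2089
G01 X161.720 Y137.455 F2089
G01 X161.720 Y144.922 F2089
M5
G0 X106.126 Y100.656
M4 S618
G01 X91.010 Y27.615 F2089
G01 X196.258 Y14.199 F2089
G01 X209.539 Y22.082 F2089
G01 X312.385 Y25.894 F2089
G01 X191.087 Y83.584 F2089
M5
G0 X0.000 Y0.000

1 u = 1 mm; y_m = 193.942 − y.

[1] `<path>` quadratic bezier, #ff00ff→engrave S230 F3081: (253.912,56.463) → (232.866,60.450) → (209.264,58.945) → (183.105,51.948) → (154.391,39.460) → (123.120,21.481)

[2] `<rect>` rectangle, #ff00ff→engrave S230 F3081: (83.198,115.601) → (168.657,115.601) → (168.657,18.836) → (83.198,18.836) → (83.198,115.601) (closed)

[3] `<path>` regular polygon, #000000→score S618 F2089: (244.834,56.615) → (213.985,59.055) → (206.773,89.148) → (233.165,105.307) → (256.688,85.200) → (244.834,56.615) (closed)

[4] `<path>` cubic bezier, #000000→score S618 F2089: (348.892,83.499) → (320.276,81.777) → (273.851,91.621) → (223.576,108.008) → (183.410,125.913) → (167.313,140.312)

[5] `<path>` regular polygon, #000000→score S618 F2089: (165.856,151.920) → (170.351,154.852) → (175.603,153.747) → (178.535,149.252) → (177.430,144.000) → (172.935,141.068) → (167.683,142.173) → (164.751,146.668) → (165.856,151.920) (closed)

[6] `<path>` line segment, #ff00ff→engrave S230 F3081: (51.755,172.647) → (170.949,104.656)

[7] `<rect>` rectangle, #000000→score S618 F2089: (161.720,144.922) → (289.118,144.922) → (289.118,137.455) → (161.720,137.455) → (161.720,144.922) (closed)

[8] `<path>` open polyline, #000000→score S618 F2089: (106.126,100.656) → (91.010,27.615) → (196.258,14.199) → (209.539,22.082) → (312.385,25.894) → (191.087,83.584)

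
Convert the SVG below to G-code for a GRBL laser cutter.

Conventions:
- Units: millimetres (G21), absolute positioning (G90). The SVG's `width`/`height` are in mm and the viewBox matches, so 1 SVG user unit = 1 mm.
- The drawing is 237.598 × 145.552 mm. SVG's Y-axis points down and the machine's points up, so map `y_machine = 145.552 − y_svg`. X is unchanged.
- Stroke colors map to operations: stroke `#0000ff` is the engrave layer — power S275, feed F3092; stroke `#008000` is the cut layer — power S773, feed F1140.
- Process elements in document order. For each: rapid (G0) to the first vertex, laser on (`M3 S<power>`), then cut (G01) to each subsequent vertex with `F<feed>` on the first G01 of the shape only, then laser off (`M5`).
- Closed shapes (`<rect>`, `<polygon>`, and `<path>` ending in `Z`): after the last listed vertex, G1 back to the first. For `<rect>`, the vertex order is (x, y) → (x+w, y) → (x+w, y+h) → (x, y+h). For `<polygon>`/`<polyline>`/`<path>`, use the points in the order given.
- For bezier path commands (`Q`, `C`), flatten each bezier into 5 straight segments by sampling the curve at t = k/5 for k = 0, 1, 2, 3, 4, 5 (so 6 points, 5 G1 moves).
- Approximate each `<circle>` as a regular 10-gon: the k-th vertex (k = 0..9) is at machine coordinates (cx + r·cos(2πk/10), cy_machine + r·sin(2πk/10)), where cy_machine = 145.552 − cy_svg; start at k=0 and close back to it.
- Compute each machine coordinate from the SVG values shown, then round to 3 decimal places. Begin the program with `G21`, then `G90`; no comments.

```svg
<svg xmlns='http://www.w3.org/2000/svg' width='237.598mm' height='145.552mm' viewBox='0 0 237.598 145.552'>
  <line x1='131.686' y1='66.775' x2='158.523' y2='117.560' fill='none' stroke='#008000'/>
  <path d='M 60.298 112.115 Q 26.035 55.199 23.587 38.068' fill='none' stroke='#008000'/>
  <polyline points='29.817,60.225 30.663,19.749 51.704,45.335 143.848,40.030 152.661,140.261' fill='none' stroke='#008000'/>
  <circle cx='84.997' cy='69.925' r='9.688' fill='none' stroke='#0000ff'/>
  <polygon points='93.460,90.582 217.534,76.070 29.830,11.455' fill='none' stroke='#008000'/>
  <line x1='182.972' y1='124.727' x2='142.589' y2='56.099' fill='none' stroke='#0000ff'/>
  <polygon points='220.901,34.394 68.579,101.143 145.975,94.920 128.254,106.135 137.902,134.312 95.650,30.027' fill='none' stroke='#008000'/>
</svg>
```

viewBox `0 0 237.598 145.552` with mm width/height → 1 unit = 1 mm. Flip: y_m = 145.552 − y_svg.

**Shape 1** — `<line>` line segment, stroke `#008000` → cut (S773, F1140). Machine vertices: (131.686,78.777) → (158.523,27.992). Open path.

**Shape 2** — `<path>` quadratic bezier, stroke `#008000` → cut (S773, F1140). Control points (SVG): P0=(60.298,112.115), P1=(26.035,55.199), P2=(23.587,38.068); sampled at t=k/5. Machine vertices: (60.298,33.437) → (47.865,54.612) → (37.978,72.604) → (30.636,87.414) → (25.839,99.040) → (23.587,107.484). Open path.

**Shape 3** — `<polyline>` open polyline, stroke `#008000` → cut (S773, F1140). Machine vertices: (29.817,85.327) → (30.663,125.803) → (51.704,100.217) → (143.848,105.522) → (152.661,5.291). Open path.

**Shape 4** — `<circle>` circle, stroke `#0000ff` → engrave (S275, F3092). Machine vertices: (94.685,75.627) → (92.835,81.321) → (87.991,84.841) → (82.003,84.841) → (77.159,81.321) → (75.309,75.627) → (77.159,69.933) → (82.003,66.413) → (87.991,66.413) → (92.835,69.933) → (94.685,75.627). Closed: final G1 returns to the first vertex.

**Shape 5** — `<polygon>` closed polygon, stroke `#008000` → cut (S773, F1140). Machine vertices: (93.460,54.970) → (217.534,69.482) → (29.830,134.097) → (93.460,54.970). Closed: final G1 returns to the first vertex.

**Shape 6** — `<line>` line segment, stroke `#0000ff` → engrave (S275, F3092). Machine vertices: (182.972,20.825) → (142.589,89.453). Open path.

**Shape 7** — `<polygon>` closed polygon, stroke `#008000` → cut (S773, F1140). Machine vertices: (220.901,111.158) → (68.579,44.409) → (145.975,50.632) → (128.254,39.417) → (137.902,11.240) → (95.650,115.525) → (220.901,111.158). Closed: final G1 returns to the first vertex.

G21
G90
G0 X131.686 Y78.777
M3 S773
G01 X158.523 Y27.992 F1140
M5
G0 X60.298 Y33.437
M3 S773
G01 X47.865 Y54.612 F1140
G01 X37.978 Y72.604
G01 X30.636 Y87.414
G01 X25.839 Y99.040
G01 X23.587 Y107.484
M5
G0 X29.817 Y85.327
M3 S773
G01 X30.663 Y125.803 F1140
G01 X51.704 Y100.217
G01 X143.848 Y105.522
G01 X152.661 Y5.291
M5
G0 X94.685 Y75.627
M3 S275
G01 X92.835 Y81.321 F3092
G01 X87.991 Y84.841
G01 X82.003 Y84.841
G01 X77.159 Y81.321
G01 X75.309 Y75.627
G01 X77.159 Y69.933
G01 X82.003 Y66.413
G01 X87.991 Y66.413
G01 X92.835 Y69.933
G01 X94.685 Y75.627
M5
G0 X93.460 Y54.970
M3 S773
G01 X217.534 Y69.482 F1140
G01 X29.830 Y134.097
G01 X93.460 Y54.970
M5
G0 X182.972 Y20.825
M3 S275
G01 X142.589 Y89.453 F3092
M5
G0 X220.901 Y111.158
M3 S773
G01 X68.579 Y44.409 F1140
G01 X145.975 Y50.632
G01 X128.254 Y39.417
G01 X137.902 Y11.240
G01 X95.650 Y115.525
G01 X220.901 Y111.158
M5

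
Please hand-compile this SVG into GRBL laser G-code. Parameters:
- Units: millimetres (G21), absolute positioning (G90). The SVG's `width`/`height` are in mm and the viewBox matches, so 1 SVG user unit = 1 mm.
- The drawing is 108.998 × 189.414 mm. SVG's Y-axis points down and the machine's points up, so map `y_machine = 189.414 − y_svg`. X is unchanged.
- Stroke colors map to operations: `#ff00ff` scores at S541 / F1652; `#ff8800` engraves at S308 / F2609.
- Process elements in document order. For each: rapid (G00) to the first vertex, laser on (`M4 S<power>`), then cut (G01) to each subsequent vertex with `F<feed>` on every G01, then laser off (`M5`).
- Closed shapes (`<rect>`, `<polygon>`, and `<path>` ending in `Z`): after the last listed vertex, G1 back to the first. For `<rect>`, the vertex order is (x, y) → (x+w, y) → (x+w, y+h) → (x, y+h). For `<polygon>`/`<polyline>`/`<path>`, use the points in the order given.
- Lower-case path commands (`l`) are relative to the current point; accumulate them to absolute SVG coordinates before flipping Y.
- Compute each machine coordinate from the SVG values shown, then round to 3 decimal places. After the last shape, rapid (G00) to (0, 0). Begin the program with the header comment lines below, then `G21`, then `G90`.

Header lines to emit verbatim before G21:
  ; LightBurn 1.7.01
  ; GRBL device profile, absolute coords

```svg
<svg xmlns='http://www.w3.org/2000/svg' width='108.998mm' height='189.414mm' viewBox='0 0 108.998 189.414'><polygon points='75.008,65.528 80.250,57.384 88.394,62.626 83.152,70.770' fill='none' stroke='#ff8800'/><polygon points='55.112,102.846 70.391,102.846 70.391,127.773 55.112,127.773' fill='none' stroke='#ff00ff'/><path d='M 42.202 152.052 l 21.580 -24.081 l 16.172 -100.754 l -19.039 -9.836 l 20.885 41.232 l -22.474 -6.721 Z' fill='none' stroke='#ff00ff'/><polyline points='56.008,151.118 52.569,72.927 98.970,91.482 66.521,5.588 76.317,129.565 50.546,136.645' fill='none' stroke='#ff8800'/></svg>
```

; LightBurn 1.7.01
; GRBL device profile, absolute coords
G21
G90
G00 X75.008 Y123.886
M4 S308
G01 X80.250 Y132.030 F2609
G01 X88.394 Y126.788 F2609
G01 X83.152 Y118.644 F2609
G01 X75.008 Y123.886 F2609
M5
G00 X55.112 Y86.568
M4 S541
G01 X70.391 Y86.568 F1652
G01 X70.391 Y61.641 F1652
G01 X55.112 Y61.641 F1652
G01 X55.112 Y86.568 F1652
M5
G00 X42.202 Y37.362
M4 S541
G01 X63.782 Y61.443 F1652
G01 X79.954 Y162.197 F1652
G01 X60.915 Y172.033 F1652
G01 X81.800 Y130.801 F1652
G01 X59.326 Y137.522 F1652
G01 X42.202 Y37.362 F1652
M5
G00 X56.008 Y38.296
M4 S308
G01 X52.569 Y116.487 F2609
G01 X98.970 Y97.932 F2609
G01 X66.521 Y183.826 F2609
G01 X76.317 Y59.849 F2609
G01 X50.546 Y52.769 F2609
M5
G00 X0.000 Y0.000

1 u = 1 mm; y_m = 189.414 − y.

[1] `<polygon>` regular polygon, #ff8800→engrave S308 F2609: (75.008,123.886) → (80.250,132.030) → (88.394,126.788) → (83.152,118.644) → (75.008,123.886) (closed)

[2] `<polygon>` rectangle, #ff00ff→score S541 F1652: (55.112,86.568) → (70.391,86.568) → (70.391,61.641) → (55.112,61.641) → (55.112,86.568) (closed)

[3] `<path>` closed polygon, #ff00ff→score S541 F1652: (42.202,37.362) → (63.782,61.443) → (79.954,162.197) → (60.915,172.033) → (81.800,130.801) → (59.326,137.522) → (42.202,37.362) (closed)

[4] `<polyline>` open polyline, #ff8800→engrave S308 F2609: (56.008,38.296) → (52.569,116.487) → (98.970,97.932) → (66.521,183.826) → (76.317,59.849) → (50.546,52.769)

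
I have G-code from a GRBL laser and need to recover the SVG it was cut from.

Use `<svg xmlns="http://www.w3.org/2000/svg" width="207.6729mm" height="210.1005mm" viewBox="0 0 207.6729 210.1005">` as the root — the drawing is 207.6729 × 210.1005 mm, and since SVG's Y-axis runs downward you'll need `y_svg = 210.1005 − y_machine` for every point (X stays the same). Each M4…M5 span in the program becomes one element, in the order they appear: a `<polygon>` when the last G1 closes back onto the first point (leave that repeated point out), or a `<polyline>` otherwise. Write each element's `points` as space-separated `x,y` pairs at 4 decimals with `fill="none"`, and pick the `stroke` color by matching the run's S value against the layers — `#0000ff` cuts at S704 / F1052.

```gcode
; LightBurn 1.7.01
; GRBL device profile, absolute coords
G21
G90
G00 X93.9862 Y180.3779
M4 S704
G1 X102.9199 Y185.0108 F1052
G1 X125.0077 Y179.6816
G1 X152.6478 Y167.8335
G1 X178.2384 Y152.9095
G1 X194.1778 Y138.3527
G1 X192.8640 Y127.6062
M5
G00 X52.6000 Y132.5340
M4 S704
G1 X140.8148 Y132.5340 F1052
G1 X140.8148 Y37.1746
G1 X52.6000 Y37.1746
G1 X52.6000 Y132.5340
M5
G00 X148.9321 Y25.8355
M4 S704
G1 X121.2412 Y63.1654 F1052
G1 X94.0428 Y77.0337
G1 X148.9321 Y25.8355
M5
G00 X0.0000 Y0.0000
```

Machine Y-up, SVG Y-down with viewBox height 210.1005, so y_svg = 210.1005 − y_machine; X carries over. Every run uses S704, so all elements get stroke `#0000ff` (cut).

Run 1: The run is open, so emit a `<polyline>` with points (Y-flipped): 93.9862,29.7226 102.9199,25.0897 125.0077,30.4189 152.6478,42.2670 178.2384,57.1910 194.1778,71.7478 192.8640,82.4943.

Run 2: The run returns to its start, so emit a `<polygon>` with points (Y-flipped): 52.6000,77.5665 140.8148,77.5665 140.8148,172.9259 52.6000,172.9259.

Run 3: The run returns to its start, so emit a `<polygon>` with points (Y-flipped): 148.9321,184.2650 121.2412,146.9351 94.0428,133.0668.

<svg xmlns="http://www.w3.org/2000/svg" width="207.6729mm" height="210.1005mm" viewBox="0 0 207.6729 210.1005">
  <polyline points="93.9862,29.7226 102.9199,25.0897 125.0077,30.4189 152.6478,42.2670 178.2384,57.1910 194.1778,71.7478 192.8640,82.4943" fill="none" stroke="#0000ff"/>
  <polygon points="52.6000,77.5665 140.8148,77.5665 140.8148,172.9259 52.6000,172.9259" fill="none" stroke="#0000ff"/>
  <polygon points="148.9321,184.2650 121.2412,146.9351 94.0428,133.0668" fill="none" stroke="#0000ff"/>
</svg>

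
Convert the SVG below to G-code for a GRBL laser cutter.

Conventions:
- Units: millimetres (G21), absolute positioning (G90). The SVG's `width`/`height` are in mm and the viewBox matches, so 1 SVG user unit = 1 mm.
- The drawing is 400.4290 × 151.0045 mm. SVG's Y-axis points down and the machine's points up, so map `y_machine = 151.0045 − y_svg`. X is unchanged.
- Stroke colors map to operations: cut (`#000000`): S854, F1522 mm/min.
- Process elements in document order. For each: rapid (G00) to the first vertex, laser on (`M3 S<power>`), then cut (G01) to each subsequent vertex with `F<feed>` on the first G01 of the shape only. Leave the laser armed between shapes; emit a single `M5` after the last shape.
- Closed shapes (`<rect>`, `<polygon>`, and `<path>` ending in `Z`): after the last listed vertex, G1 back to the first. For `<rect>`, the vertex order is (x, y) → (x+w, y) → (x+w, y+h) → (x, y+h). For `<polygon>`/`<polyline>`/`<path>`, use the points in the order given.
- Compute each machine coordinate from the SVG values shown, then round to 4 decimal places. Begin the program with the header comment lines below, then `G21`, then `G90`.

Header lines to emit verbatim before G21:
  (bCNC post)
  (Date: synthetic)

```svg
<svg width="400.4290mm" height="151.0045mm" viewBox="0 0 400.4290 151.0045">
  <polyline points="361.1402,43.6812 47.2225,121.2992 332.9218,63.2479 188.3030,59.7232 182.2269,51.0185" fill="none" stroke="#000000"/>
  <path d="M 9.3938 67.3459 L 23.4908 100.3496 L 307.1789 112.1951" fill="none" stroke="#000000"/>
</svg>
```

1 u = 1 mm; y_m = 151.0045 − y.

[1] `<polyline>` open polyline, #000000→cut S854 F1522: (361.1402,107.3233) → (47.2225,29.7053) → (332.9218,87.7566) → (188.3030,91.2813) → (182.2269,99.9860)

[2] `<path>` open polyline, #000000→cut S854 F1522: (9.3938,83.6586) → (23.4908,50.6549) → (307.1789,38.8094)

(bCNC post)
(Date: synthetic)
G21
G90
G00 X361.1402 Y107.3233
M3 S854
G01 X47.2225 Y29.7053 F1522
G01 X332.9218 Y87.7566
G01 X188.3030 Y91.2813
G01 X182.2269 Y99.9860
G00 X9.3938 Y83.6586
M3 S854
G01 X23.4908 Y50.6549 F1522
G01 X307.1789 Y38.8094
M5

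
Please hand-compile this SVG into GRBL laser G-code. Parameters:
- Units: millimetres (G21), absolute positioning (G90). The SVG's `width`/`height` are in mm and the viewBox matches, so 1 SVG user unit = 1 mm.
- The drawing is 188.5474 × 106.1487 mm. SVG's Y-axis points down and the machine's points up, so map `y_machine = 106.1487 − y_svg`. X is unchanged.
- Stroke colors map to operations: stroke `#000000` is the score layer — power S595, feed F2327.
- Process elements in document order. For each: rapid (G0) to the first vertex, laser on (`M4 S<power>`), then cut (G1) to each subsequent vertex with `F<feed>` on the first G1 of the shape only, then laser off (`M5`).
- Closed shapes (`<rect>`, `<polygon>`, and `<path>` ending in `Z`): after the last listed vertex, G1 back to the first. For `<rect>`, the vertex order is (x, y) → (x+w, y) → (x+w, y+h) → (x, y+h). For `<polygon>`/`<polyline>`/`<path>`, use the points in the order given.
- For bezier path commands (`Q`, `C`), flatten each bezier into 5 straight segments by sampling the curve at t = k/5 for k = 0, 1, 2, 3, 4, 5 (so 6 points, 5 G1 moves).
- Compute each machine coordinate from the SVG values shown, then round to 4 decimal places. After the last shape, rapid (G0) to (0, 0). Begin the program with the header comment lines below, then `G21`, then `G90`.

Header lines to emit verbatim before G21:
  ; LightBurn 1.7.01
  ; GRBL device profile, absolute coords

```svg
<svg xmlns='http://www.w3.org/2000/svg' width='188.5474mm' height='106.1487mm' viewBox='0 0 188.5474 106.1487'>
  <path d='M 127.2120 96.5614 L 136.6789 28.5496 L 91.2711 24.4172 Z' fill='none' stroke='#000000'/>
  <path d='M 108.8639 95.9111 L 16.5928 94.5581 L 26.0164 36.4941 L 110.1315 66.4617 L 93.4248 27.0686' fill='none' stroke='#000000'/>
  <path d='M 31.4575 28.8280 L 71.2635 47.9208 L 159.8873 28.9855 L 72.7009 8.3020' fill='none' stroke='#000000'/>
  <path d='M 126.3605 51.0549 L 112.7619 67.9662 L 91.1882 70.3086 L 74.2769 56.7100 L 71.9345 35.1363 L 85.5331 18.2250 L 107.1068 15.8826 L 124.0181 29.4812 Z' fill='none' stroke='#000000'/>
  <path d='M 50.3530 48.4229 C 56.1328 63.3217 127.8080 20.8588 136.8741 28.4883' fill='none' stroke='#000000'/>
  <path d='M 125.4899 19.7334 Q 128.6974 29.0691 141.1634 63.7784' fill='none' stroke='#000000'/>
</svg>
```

viewBox `0 0 188.5474 106.1487` with mm width/height → 1 unit = 1 mm. Flip: y_m = 106.1487 − y_svg.

**Shape 1** — `<path>` closed polygon, stroke `#000000` → score (S595, F2327). Machine vertices: (127.2120,9.5873) → (136.6789,77.5991) → (91.2711,81.7315) → (127.2120,9.5873). Closed: final G1 returns to the first vertex.

**Shape 2** — `<path>` open polyline, stroke `#000000` → score (S595, F2327). Machine vertices: (108.8639,10.2376) → (16.5928,11.5906) → (26.0164,69.6546) → (110.1315,39.6870) → (93.4248,79.0801). Open path.

**Shape 3** — `<path>` open polyline, stroke `#000000` → score (S595, F2327). Machine vertices: (31.4575,77.3207) → (71.2635,58.2279) → (159.8873,77.1632) → (72.7009,97.8467). Open path.

**Shape 4** — `<path>` regular polygon, stroke `#000000` → score (S595, F2327). Machine vertices: (126.3605,55.0938) → (112.7619,38.1825) → (91.1882,35.8401) → (74.2769,49.4387) → (71.9345,71.0124) → (85.5331,87.9237) → (107.1068,90.2661) → (124.0181,76.6675) → (126.3605,55.0938). Closed: final G1 returns to the first vertex.

**Shape 5** — `<path>` cubic bezier, stroke `#000000` → score (S595, F2327). Control points (SVG): P0=(50.3530,48.4229), P1=(56.1328,63.3217), P2=(127.8080,20.8588), P3=(136.8741,28.4883); sampled at t=k/5. Machine vertices: (50.3530,57.7258) → (60.7003,54.8103) → (80.6943,60.5038) → (104.1667,69.6485) → (124.9494,77.0866) → (136.8741,77.6604). Open path.

**Shape 6** — `<path>` quadratic bezier, stroke `#000000` → score (S595, F2327). Control points (SVG): P0=(125.4899,19.7334), P1=(128.6974,29.0691), P2=(141.1634,63.7784); sampled at t=k/5. Machine vertices: (125.4899,86.4153) → (127.1432,81.6661) → (129.5373,74.8870) → (132.6720,66.0780) → (136.5473,55.2391) → (141.1634,42.3703). Open path.

; LightBurn 1.7.01
; GRBL device profile, absolute coords
G21
G90
G0 X127.2120 Y9.5873
M4 S595
G1 X136.6789 Y77.5991 F2327
G1 X91.2711 Y81.7315
G1 X127.2120 Y9.5873
M5
G0 X108.8639 Y10.2376
M4 S595
G1 X16.5928 Y11.5906 F2327
G1 X26.0164 Y69.6546
G1 X110.1315 Y39.6870
G1 X93.4248 Y79.0801
M5
G0 X31.4575 Y77.3207
M4 S595
G1 X71.2635 Y58.2279 F2327
G1 X159.8873 Y77.1632
G1 X72.7009 Y97.8467
M5
G0 X126.3605 Y55.0938
M4 S595
G1 X112.7619 Y38.1825 F2327
G1 X91.1882 Y35.8401
G1 X74.2769 Y49.4387
G1 X71.9345 Y71.0124
G1 X85.5331 Y87.9237
G1 X107.1068 Y90.2661
G1 X124.0181 Y76.6675
G1 X126.3605 Y55.0938
M5
G0 X50.3530 Y57.7258
M4 S595
G1 X60.7003 Y54.8103 F2327
G1 X80.6943 Y60.5038
G1 X104.1667 Y69.6485
G1 X124.9494 Y77.0866
G1 X136.8741 Y77.6604
M5
G0 X125.4899 Y86.4153
M4 S595
G1 X127.1432 Y81.6661 F2327
G1 X129.5373 Y74.8870
G1 X132.6720 Y66.0780
G1 X136.5473 Y55.2391
G1 X141.1634 Y42.3703
M5
G0 X0.0000 Y0.0000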